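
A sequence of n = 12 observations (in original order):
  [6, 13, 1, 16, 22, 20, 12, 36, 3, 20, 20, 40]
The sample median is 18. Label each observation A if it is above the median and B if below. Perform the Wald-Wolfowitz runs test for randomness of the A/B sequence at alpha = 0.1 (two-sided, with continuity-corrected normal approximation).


Step 1: Compute median = 18; label A = above, B = below.
Labels in order: BBBBAABABAAA  (n_A = 6, n_B = 6)
Step 2: Count runs R = 6.
Step 3: Under H0 (random ordering), E[R] = 2*n_A*n_B/(n_A+n_B) + 1 = 2*6*6/12 + 1 = 7.0000.
        Var[R] = 2*n_A*n_B*(2*n_A*n_B - n_A - n_B) / ((n_A+n_B)^2 * (n_A+n_B-1)) = 4320/1584 = 2.7273.
        SD[R] = 1.6514.
Step 4: Continuity-corrected z = (R + 0.5 - E[R]) / SD[R] = (6 + 0.5 - 7.0000) / 1.6514 = -0.3028.
Step 5: Two-sided p-value via normal approximation = 2*(1 - Phi(|z|)) = 0.762069.
Step 6: alpha = 0.1. fail to reject H0.

R = 6, z = -0.3028, p = 0.762069, fail to reject H0.


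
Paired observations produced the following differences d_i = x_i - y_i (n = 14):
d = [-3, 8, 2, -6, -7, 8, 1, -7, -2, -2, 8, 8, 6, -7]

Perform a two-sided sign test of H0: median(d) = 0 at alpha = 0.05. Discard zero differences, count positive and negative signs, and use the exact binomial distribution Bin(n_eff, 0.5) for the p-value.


Step 1: Discard zero differences. Original n = 14; n_eff = number of nonzero differences = 14.
Nonzero differences (with sign): -3, +8, +2, -6, -7, +8, +1, -7, -2, -2, +8, +8, +6, -7
Step 2: Count signs: positive = 7, negative = 7.
Step 3: Under H0: P(positive) = 0.5, so the number of positives S ~ Bin(14, 0.5).
Step 4: Two-sided exact p-value = sum of Bin(14,0.5) probabilities at or below the observed probability = 1.000000.
Step 5: alpha = 0.05. fail to reject H0.

n_eff = 14, pos = 7, neg = 7, p = 1.000000, fail to reject H0.


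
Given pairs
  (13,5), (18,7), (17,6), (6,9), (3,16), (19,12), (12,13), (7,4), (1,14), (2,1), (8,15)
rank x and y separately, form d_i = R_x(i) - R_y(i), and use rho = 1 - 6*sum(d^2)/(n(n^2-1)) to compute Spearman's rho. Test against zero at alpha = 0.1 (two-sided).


Step 1: Rank x and y separately (midranks; no ties here).
rank(x): 13->8, 18->10, 17->9, 6->4, 3->3, 19->11, 12->7, 7->5, 1->1, 2->2, 8->6
rank(y): 5->3, 7->5, 6->4, 9->6, 16->11, 12->7, 13->8, 4->2, 14->9, 1->1, 15->10
Step 2: d_i = R_x(i) - R_y(i); compute d_i^2.
  (8-3)^2=25, (10-5)^2=25, (9-4)^2=25, (4-6)^2=4, (3-11)^2=64, (11-7)^2=16, (7-8)^2=1, (5-2)^2=9, (1-9)^2=64, (2-1)^2=1, (6-10)^2=16
sum(d^2) = 250.
Step 3: rho = 1 - 6*250 / (11*(11^2 - 1)) = 1 - 1500/1320 = -0.136364.
Step 4: Under H0, t = rho * sqrt((n-2)/(1-rho^2)) = -0.4129 ~ t(9).
Step 5: Two-sided p-value from the t-distribution with 9 df = 0.689309.
Step 6: alpha = 0.1. fail to reject H0.

rho = -0.1364, p = 0.689309, fail to reject H0 at alpha = 0.1.


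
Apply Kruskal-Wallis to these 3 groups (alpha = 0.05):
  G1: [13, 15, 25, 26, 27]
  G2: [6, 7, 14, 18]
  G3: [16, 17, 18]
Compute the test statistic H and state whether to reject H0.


Step 1: Combine all N = 12 observations and assign midranks.
sorted (value, group, rank): (6,G2,1), (7,G2,2), (13,G1,3), (14,G2,4), (15,G1,5), (16,G3,6), (17,G3,7), (18,G2,8.5), (18,G3,8.5), (25,G1,10), (26,G1,11), (27,G1,12)
Step 2: Sum ranks within each group.
R_1 = 41 (n_1 = 5)
R_2 = 15.5 (n_2 = 4)
R_3 = 21.5 (n_3 = 3)
Step 3: H = 12/(N(N+1)) * sum(R_i^2/n_i) - 3(N+1)
     = 12/(12*13) * (41^2/5 + 15.5^2/4 + 21.5^2/3) - 3*13
     = 0.076923 * 550.346 - 39
     = 3.334295.
Step 4: Ties present; correction factor C = 1 - 6/(12^3 - 12) = 0.996503. Corrected H = 3.334295 / 0.996503 = 3.345994.
Step 5: Under H0, H ~ chi^2(2); p-value = 0.187684.
Step 6: alpha = 0.05. fail to reject H0.

H = 3.3460, df = 2, p = 0.187684, fail to reject H0.


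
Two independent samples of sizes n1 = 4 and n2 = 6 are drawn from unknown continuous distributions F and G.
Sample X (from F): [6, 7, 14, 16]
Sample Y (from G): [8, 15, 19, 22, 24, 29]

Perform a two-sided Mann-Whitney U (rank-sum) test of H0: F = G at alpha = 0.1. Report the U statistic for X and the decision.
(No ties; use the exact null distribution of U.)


Step 1: Combine and sort all 10 observations; assign midranks.
sorted (value, group): (6,X), (7,X), (8,Y), (14,X), (15,Y), (16,X), (19,Y), (22,Y), (24,Y), (29,Y)
ranks: 6->1, 7->2, 8->3, 14->4, 15->5, 16->6, 19->7, 22->8, 24->9, 29->10
Step 2: Rank sum for X: R1 = 1 + 2 + 4 + 6 = 13.
Step 3: U_X = R1 - n1(n1+1)/2 = 13 - 4*5/2 = 13 - 10 = 3.
       U_Y = n1*n2 - U_X = 24 - 3 = 21.
Step 4: No ties, so the exact null distribution of U (based on enumerating the C(10,4) = 210 equally likely rank assignments) gives the two-sided p-value.
Step 5: p-value = 0.066667; compare to alpha = 0.1. reject H0.

U_X = 3, p = 0.066667, reject H0 at alpha = 0.1.


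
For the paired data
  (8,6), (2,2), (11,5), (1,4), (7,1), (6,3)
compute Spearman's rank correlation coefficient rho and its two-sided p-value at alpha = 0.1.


Step 1: Rank x and y separately (midranks; no ties here).
rank(x): 8->5, 2->2, 11->6, 1->1, 7->4, 6->3
rank(y): 6->6, 2->2, 5->5, 4->4, 1->1, 3->3
Step 2: d_i = R_x(i) - R_y(i); compute d_i^2.
  (5-6)^2=1, (2-2)^2=0, (6-5)^2=1, (1-4)^2=9, (4-1)^2=9, (3-3)^2=0
sum(d^2) = 20.
Step 3: rho = 1 - 6*20 / (6*(6^2 - 1)) = 1 - 120/210 = 0.428571.
Step 4: Under H0, t = rho * sqrt((n-2)/(1-rho^2)) = 0.9487 ~ t(4).
Step 5: Two-sided p-value from the t-distribution with 4 df = 0.396501.
Step 6: alpha = 0.1. fail to reject H0.

rho = 0.4286, p = 0.396501, fail to reject H0 at alpha = 0.1.


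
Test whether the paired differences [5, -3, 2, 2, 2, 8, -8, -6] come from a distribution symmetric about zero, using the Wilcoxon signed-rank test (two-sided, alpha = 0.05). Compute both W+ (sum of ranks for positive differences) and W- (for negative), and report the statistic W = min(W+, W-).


Step 1: Drop any zero differences (none here) and take |d_i|.
|d| = [5, 3, 2, 2, 2, 8, 8, 6]
Step 2: Midrank |d_i| (ties get averaged ranks).
ranks: |5|->5, |3|->4, |2|->2, |2|->2, |2|->2, |8|->7.5, |8|->7.5, |6|->6
Step 3: Attach original signs; sum ranks with positive sign and with negative sign.
W+ = 5 + 2 + 2 + 2 + 7.5 = 18.5
W- = 4 + 7.5 + 6 = 17.5
(Check: W+ + W- = 36 should equal n(n+1)/2 = 36.)
Step 4: Test statistic W = min(W+, W-) = 17.5.
Step 5: Ties in |d|, so use the tie-corrected normal approximation.
        E[W] = n(n+1)/4 = 8*9/4 = 18.
        Tie groups: |d|=2 (t=3), |d|=8 (t=2); sum(t^3 - t) = 30.
        Var[W] = n(n+1)(2n+1)/24 - sum(t^3-t)/48 = 1224/24 - 30/48 = 50.375.
        z = (W - E[W]) / sqrt(Var[W]) = (17.5 - 18) / 7.0975 = -0.0704.
        Two-sided p = 2*Phi(z) = 0.943838.
Step 6: alpha = 0.05. fail to reject H0.

W+ = 18.5, W- = 17.5, W = min = 17.5, p = 0.943838, fail to reject H0.


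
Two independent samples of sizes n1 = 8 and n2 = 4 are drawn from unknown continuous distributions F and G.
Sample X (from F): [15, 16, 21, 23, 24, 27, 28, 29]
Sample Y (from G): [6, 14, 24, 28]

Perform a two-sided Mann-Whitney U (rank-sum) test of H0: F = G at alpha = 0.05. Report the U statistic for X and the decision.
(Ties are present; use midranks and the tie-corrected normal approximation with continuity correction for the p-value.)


Step 1: Combine and sort all 12 observations; assign midranks.
sorted (value, group): (6,Y), (14,Y), (15,X), (16,X), (21,X), (23,X), (24,X), (24,Y), (27,X), (28,X), (28,Y), (29,X)
ranks: 6->1, 14->2, 15->3, 16->4, 21->5, 23->6, 24->7.5, 24->7.5, 27->9, 28->10.5, 28->10.5, 29->12
Step 2: Rank sum for X: R1 = 3 + 4 + 5 + 6 + 7.5 + 9 + 10.5 + 12 = 57.
Step 3: U_X = R1 - n1(n1+1)/2 = 57 - 8*9/2 = 57 - 36 = 21.
       U_Y = n1*n2 - U_X = 32 - 21 = 11.
Step 4: Ties are present, so use the tie-corrected normal approximation (with continuity correction) for the p-value.
Step 5: p-value = 0.443097; compare to alpha = 0.05. fail to reject H0.

U_X = 21, p = 0.443097, fail to reject H0 at alpha = 0.05.


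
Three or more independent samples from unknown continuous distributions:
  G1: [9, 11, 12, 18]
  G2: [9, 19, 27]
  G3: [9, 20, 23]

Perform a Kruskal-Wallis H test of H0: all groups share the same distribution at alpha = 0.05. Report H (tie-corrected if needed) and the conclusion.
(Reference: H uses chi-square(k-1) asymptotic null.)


Step 1: Combine all N = 10 observations and assign midranks.
sorted (value, group, rank): (9,G1,2), (9,G2,2), (9,G3,2), (11,G1,4), (12,G1,5), (18,G1,6), (19,G2,7), (20,G3,8), (23,G3,9), (27,G2,10)
Step 2: Sum ranks within each group.
R_1 = 17 (n_1 = 4)
R_2 = 19 (n_2 = 3)
R_3 = 19 (n_3 = 3)
Step 3: H = 12/(N(N+1)) * sum(R_i^2/n_i) - 3(N+1)
     = 12/(10*11) * (17^2/4 + 19^2/3 + 19^2/3) - 3*11
     = 0.109091 * 312.917 - 33
     = 1.136364.
Step 4: Ties present; correction factor C = 1 - 24/(10^3 - 10) = 0.975758. Corrected H = 1.136364 / 0.975758 = 1.164596.
Step 5: Under H0, H ~ chi^2(2); p-value = 0.558613.
Step 6: alpha = 0.05. fail to reject H0.

H = 1.1646, df = 2, p = 0.558613, fail to reject H0.


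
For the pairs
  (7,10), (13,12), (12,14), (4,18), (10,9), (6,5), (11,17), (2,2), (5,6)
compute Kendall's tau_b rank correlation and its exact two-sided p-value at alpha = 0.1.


Step 1: Enumerate the 36 unordered pairs (i,j) with i<j and classify each by sign(x_j-x_i) * sign(y_j-y_i).
  (1,2):dx=+6,dy=+2->C; (1,3):dx=+5,dy=+4->C; (1,4):dx=-3,dy=+8->D; (1,5):dx=+3,dy=-1->D
  (1,6):dx=-1,dy=-5->C; (1,7):dx=+4,dy=+7->C; (1,8):dx=-5,dy=-8->C; (1,9):dx=-2,dy=-4->C
  (2,3):dx=-1,dy=+2->D; (2,4):dx=-9,dy=+6->D; (2,5):dx=-3,dy=-3->C; (2,6):dx=-7,dy=-7->C
  (2,7):dx=-2,dy=+5->D; (2,8):dx=-11,dy=-10->C; (2,9):dx=-8,dy=-6->C; (3,4):dx=-8,dy=+4->D
  (3,5):dx=-2,dy=-5->C; (3,6):dx=-6,dy=-9->C; (3,7):dx=-1,dy=+3->D; (3,8):dx=-10,dy=-12->C
  (3,9):dx=-7,dy=-8->C; (4,5):dx=+6,dy=-9->D; (4,6):dx=+2,dy=-13->D; (4,7):dx=+7,dy=-1->D
  (4,8):dx=-2,dy=-16->C; (4,9):dx=+1,dy=-12->D; (5,6):dx=-4,dy=-4->C; (5,7):dx=+1,dy=+8->C
  (5,8):dx=-8,dy=-7->C; (5,9):dx=-5,dy=-3->C; (6,7):dx=+5,dy=+12->C; (6,8):dx=-4,dy=-3->C
  (6,9):dx=-1,dy=+1->D; (7,8):dx=-9,dy=-15->C; (7,9):dx=-6,dy=-11->C; (8,9):dx=+3,dy=+4->C
Step 2: C = 24, D = 12, total pairs = 36.
Step 3: tau = (C - D)/(n(n-1)/2) = (24 - 12)/36 = 0.333333.
Step 4: Exact two-sided p-value (enumerate n! = 362880 permutations of y under H0): p = 0.259518.
Step 5: alpha = 0.1. fail to reject H0.

tau_b = 0.3333 (C=24, D=12), p = 0.259518, fail to reject H0.


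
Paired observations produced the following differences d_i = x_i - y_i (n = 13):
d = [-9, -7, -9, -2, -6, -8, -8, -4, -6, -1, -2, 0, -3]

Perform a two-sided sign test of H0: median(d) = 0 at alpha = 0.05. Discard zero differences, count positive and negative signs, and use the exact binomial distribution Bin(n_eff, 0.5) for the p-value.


Step 1: Discard zero differences. Original n = 13; n_eff = number of nonzero differences = 12.
Nonzero differences (with sign): -9, -7, -9, -2, -6, -8, -8, -4, -6, -1, -2, -3
Step 2: Count signs: positive = 0, negative = 12.
Step 3: Under H0: P(positive) = 0.5, so the number of positives S ~ Bin(12, 0.5).
Step 4: Two-sided exact p-value = sum of Bin(12,0.5) probabilities at or below the observed probability = 0.000488.
Step 5: alpha = 0.05. reject H0.

n_eff = 12, pos = 0, neg = 12, p = 0.000488, reject H0.


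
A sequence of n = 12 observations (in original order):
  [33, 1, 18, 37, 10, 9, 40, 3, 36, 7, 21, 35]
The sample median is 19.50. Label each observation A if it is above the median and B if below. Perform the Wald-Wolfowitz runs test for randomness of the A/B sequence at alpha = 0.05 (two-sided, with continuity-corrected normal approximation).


Step 1: Compute median = 19.50; label A = above, B = below.
Labels in order: ABBABBABABAA  (n_A = 6, n_B = 6)
Step 2: Count runs R = 9.
Step 3: Under H0 (random ordering), E[R] = 2*n_A*n_B/(n_A+n_B) + 1 = 2*6*6/12 + 1 = 7.0000.
        Var[R] = 2*n_A*n_B*(2*n_A*n_B - n_A - n_B) / ((n_A+n_B)^2 * (n_A+n_B-1)) = 4320/1584 = 2.7273.
        SD[R] = 1.6514.
Step 4: Continuity-corrected z = (R - 0.5 - E[R]) / SD[R] = (9 - 0.5 - 7.0000) / 1.6514 = 0.9083.
Step 5: Two-sided p-value via normal approximation = 2*(1 - Phi(|z|)) = 0.363722.
Step 6: alpha = 0.05. fail to reject H0.

R = 9, z = 0.9083, p = 0.363722, fail to reject H0.


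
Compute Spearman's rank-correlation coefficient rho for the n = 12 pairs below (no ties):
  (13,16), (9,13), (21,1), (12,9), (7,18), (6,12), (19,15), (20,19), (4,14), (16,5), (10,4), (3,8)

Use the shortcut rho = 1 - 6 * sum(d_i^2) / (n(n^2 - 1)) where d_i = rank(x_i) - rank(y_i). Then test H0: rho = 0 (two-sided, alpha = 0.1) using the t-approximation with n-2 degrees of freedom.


Step 1: Rank x and y separately (midranks; no ties here).
rank(x): 13->8, 9->5, 21->12, 12->7, 7->4, 6->3, 19->10, 20->11, 4->2, 16->9, 10->6, 3->1
rank(y): 16->10, 13->7, 1->1, 9->5, 18->11, 12->6, 15->9, 19->12, 14->8, 5->3, 4->2, 8->4
Step 2: d_i = R_x(i) - R_y(i); compute d_i^2.
  (8-10)^2=4, (5-7)^2=4, (12-1)^2=121, (7-5)^2=4, (4-11)^2=49, (3-6)^2=9, (10-9)^2=1, (11-12)^2=1, (2-8)^2=36, (9-3)^2=36, (6-2)^2=16, (1-4)^2=9
sum(d^2) = 290.
Step 3: rho = 1 - 6*290 / (12*(12^2 - 1)) = 1 - 1740/1716 = -0.013986.
Step 4: Under H0, t = rho * sqrt((n-2)/(1-rho^2)) = -0.0442 ~ t(10).
Step 5: Two-sided p-value from the t-distribution with 10 df = 0.965590.
Step 6: alpha = 0.1. fail to reject H0.

rho = -0.0140, p = 0.965590, fail to reject H0 at alpha = 0.1.


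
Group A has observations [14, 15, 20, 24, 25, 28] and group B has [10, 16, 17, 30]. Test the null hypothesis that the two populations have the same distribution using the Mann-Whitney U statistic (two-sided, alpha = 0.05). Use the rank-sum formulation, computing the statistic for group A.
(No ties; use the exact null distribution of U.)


Step 1: Combine and sort all 10 observations; assign midranks.
sorted (value, group): (10,Y), (14,X), (15,X), (16,Y), (17,Y), (20,X), (24,X), (25,X), (28,X), (30,Y)
ranks: 10->1, 14->2, 15->3, 16->4, 17->5, 20->6, 24->7, 25->8, 28->9, 30->10
Step 2: Rank sum for X: R1 = 2 + 3 + 6 + 7 + 8 + 9 = 35.
Step 3: U_X = R1 - n1(n1+1)/2 = 35 - 6*7/2 = 35 - 21 = 14.
       U_Y = n1*n2 - U_X = 24 - 14 = 10.
Step 4: No ties, so the exact null distribution of U (based on enumerating the C(10,6) = 210 equally likely rank assignments) gives the two-sided p-value.
Step 5: p-value = 0.761905; compare to alpha = 0.05. fail to reject H0.

U_X = 14, p = 0.761905, fail to reject H0 at alpha = 0.05.


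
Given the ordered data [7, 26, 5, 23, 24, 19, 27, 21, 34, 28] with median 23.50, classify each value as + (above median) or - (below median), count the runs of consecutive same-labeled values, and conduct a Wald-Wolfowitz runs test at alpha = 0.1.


Step 1: Compute median = 23.50; label A = above, B = below.
Labels in order: BABBABABAA  (n_A = 5, n_B = 5)
Step 2: Count runs R = 8.
Step 3: Under H0 (random ordering), E[R] = 2*n_A*n_B/(n_A+n_B) + 1 = 2*5*5/10 + 1 = 6.0000.
        Var[R] = 2*n_A*n_B*(2*n_A*n_B - n_A - n_B) / ((n_A+n_B)^2 * (n_A+n_B-1)) = 2000/900 = 2.2222.
        SD[R] = 1.4907.
Step 4: Continuity-corrected z = (R - 0.5 - E[R]) / SD[R] = (8 - 0.5 - 6.0000) / 1.4907 = 1.0062.
Step 5: Two-sided p-value via normal approximation = 2*(1 - Phi(|z|)) = 0.314305.
Step 6: alpha = 0.1. fail to reject H0.

R = 8, z = 1.0062, p = 0.314305, fail to reject H0.


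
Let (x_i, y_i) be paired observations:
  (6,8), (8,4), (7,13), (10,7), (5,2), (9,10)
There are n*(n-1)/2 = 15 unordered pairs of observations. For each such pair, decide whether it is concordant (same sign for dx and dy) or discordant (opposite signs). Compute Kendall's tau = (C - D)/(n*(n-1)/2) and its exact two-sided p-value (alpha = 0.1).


Step 1: Enumerate the 15 unordered pairs (i,j) with i<j and classify each by sign(x_j-x_i) * sign(y_j-y_i).
  (1,2):dx=+2,dy=-4->D; (1,3):dx=+1,dy=+5->C; (1,4):dx=+4,dy=-1->D; (1,5):dx=-1,dy=-6->C
  (1,6):dx=+3,dy=+2->C; (2,3):dx=-1,dy=+9->D; (2,4):dx=+2,dy=+3->C; (2,5):dx=-3,dy=-2->C
  (2,6):dx=+1,dy=+6->C; (3,4):dx=+3,dy=-6->D; (3,5):dx=-2,dy=-11->C; (3,6):dx=+2,dy=-3->D
  (4,5):dx=-5,dy=-5->C; (4,6):dx=-1,dy=+3->D; (5,6):dx=+4,dy=+8->C
Step 2: C = 9, D = 6, total pairs = 15.
Step 3: tau = (C - D)/(n(n-1)/2) = (9 - 6)/15 = 0.200000.
Step 4: Exact two-sided p-value (enumerate n! = 720 permutations of y under H0): p = 0.719444.
Step 5: alpha = 0.1. fail to reject H0.

tau_b = 0.2000 (C=9, D=6), p = 0.719444, fail to reject H0.


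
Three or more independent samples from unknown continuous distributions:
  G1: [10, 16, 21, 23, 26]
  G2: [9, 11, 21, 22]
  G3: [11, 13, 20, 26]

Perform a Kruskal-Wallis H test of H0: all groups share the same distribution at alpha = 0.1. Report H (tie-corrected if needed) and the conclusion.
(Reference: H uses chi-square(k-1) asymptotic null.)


Step 1: Combine all N = 13 observations and assign midranks.
sorted (value, group, rank): (9,G2,1), (10,G1,2), (11,G2,3.5), (11,G3,3.5), (13,G3,5), (16,G1,6), (20,G3,7), (21,G1,8.5), (21,G2,8.5), (22,G2,10), (23,G1,11), (26,G1,12.5), (26,G3,12.5)
Step 2: Sum ranks within each group.
R_1 = 40 (n_1 = 5)
R_2 = 23 (n_2 = 4)
R_3 = 28 (n_3 = 4)
Step 3: H = 12/(N(N+1)) * sum(R_i^2/n_i) - 3(N+1)
     = 12/(13*14) * (40^2/5 + 23^2/4 + 28^2/4) - 3*14
     = 0.065934 * 648.25 - 42
     = 0.741758.
Step 4: Ties present; correction factor C = 1 - 18/(13^3 - 13) = 0.991758. Corrected H = 0.741758 / 0.991758 = 0.747922.
Step 5: Under H0, H ~ chi^2(2); p-value = 0.688004.
Step 6: alpha = 0.1. fail to reject H0.

H = 0.7479, df = 2, p = 0.688004, fail to reject H0.


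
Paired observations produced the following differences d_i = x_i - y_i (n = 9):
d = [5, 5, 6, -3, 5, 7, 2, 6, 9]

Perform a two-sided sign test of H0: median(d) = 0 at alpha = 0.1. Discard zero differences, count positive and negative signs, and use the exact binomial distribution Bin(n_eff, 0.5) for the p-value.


Step 1: Discard zero differences. Original n = 9; n_eff = number of nonzero differences = 9.
Nonzero differences (with sign): +5, +5, +6, -3, +5, +7, +2, +6, +9
Step 2: Count signs: positive = 8, negative = 1.
Step 3: Under H0: P(positive) = 0.5, so the number of positives S ~ Bin(9, 0.5).
Step 4: Two-sided exact p-value = sum of Bin(9,0.5) probabilities at or below the observed probability = 0.039062.
Step 5: alpha = 0.1. reject H0.

n_eff = 9, pos = 8, neg = 1, p = 0.039062, reject H0.


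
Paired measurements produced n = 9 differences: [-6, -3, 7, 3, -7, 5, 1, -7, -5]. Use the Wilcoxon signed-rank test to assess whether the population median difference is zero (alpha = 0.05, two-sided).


Step 1: Drop any zero differences (none here) and take |d_i|.
|d| = [6, 3, 7, 3, 7, 5, 1, 7, 5]
Step 2: Midrank |d_i| (ties get averaged ranks).
ranks: |6|->6, |3|->2.5, |7|->8, |3|->2.5, |7|->8, |5|->4.5, |1|->1, |7|->8, |5|->4.5
Step 3: Attach original signs; sum ranks with positive sign and with negative sign.
W+ = 8 + 2.5 + 4.5 + 1 = 16
W- = 6 + 2.5 + 8 + 8 + 4.5 = 29
(Check: W+ + W- = 45 should equal n(n+1)/2 = 45.)
Step 4: Test statistic W = min(W+, W-) = 16.
Step 5: Ties in |d|, so use the tie-corrected normal approximation.
        E[W] = n(n+1)/4 = 9*10/4 = 22.5.
        Tie groups: |d|=3 (t=2), |d|=5 (t=2), |d|=7 (t=3); sum(t^3 - t) = 36.
        Var[W] = n(n+1)(2n+1)/24 - sum(t^3-t)/48 = 1710/24 - 36/48 = 70.5.
        z = (W - E[W]) / sqrt(Var[W]) = (16 - 22.5) / 8.3964 = -0.7741.
        Two-sided p = 2*Phi(z) = 0.438849.
Step 6: alpha = 0.05. fail to reject H0.

W+ = 16, W- = 29, W = min = 16, p = 0.438849, fail to reject H0.


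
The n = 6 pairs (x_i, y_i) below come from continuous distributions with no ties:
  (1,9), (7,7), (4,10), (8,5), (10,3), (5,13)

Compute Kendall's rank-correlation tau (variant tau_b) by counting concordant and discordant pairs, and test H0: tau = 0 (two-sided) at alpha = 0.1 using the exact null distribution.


Step 1: Enumerate the 15 unordered pairs (i,j) with i<j and classify each by sign(x_j-x_i) * sign(y_j-y_i).
  (1,2):dx=+6,dy=-2->D; (1,3):dx=+3,dy=+1->C; (1,4):dx=+7,dy=-4->D; (1,5):dx=+9,dy=-6->D
  (1,6):dx=+4,dy=+4->C; (2,3):dx=-3,dy=+3->D; (2,4):dx=+1,dy=-2->D; (2,5):dx=+3,dy=-4->D
  (2,6):dx=-2,dy=+6->D; (3,4):dx=+4,dy=-5->D; (3,5):dx=+6,dy=-7->D; (3,6):dx=+1,dy=+3->C
  (4,5):dx=+2,dy=-2->D; (4,6):dx=-3,dy=+8->D; (5,6):dx=-5,dy=+10->D
Step 2: C = 3, D = 12, total pairs = 15.
Step 3: tau = (C - D)/(n(n-1)/2) = (3 - 12)/15 = -0.600000.
Step 4: Exact two-sided p-value (enumerate n! = 720 permutations of y under H0): p = 0.136111.
Step 5: alpha = 0.1. fail to reject H0.

tau_b = -0.6000 (C=3, D=12), p = 0.136111, fail to reject H0.


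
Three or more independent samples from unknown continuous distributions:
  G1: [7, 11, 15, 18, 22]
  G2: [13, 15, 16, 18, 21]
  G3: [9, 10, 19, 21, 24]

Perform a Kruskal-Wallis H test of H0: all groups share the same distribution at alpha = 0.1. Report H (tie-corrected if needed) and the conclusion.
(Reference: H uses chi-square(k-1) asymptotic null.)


Step 1: Combine all N = 15 observations and assign midranks.
sorted (value, group, rank): (7,G1,1), (9,G3,2), (10,G3,3), (11,G1,4), (13,G2,5), (15,G1,6.5), (15,G2,6.5), (16,G2,8), (18,G1,9.5), (18,G2,9.5), (19,G3,11), (21,G2,12.5), (21,G3,12.5), (22,G1,14), (24,G3,15)
Step 2: Sum ranks within each group.
R_1 = 35 (n_1 = 5)
R_2 = 41.5 (n_2 = 5)
R_3 = 43.5 (n_3 = 5)
Step 3: H = 12/(N(N+1)) * sum(R_i^2/n_i) - 3(N+1)
     = 12/(15*16) * (35^2/5 + 41.5^2/5 + 43.5^2/5) - 3*16
     = 0.050000 * 967.9 - 48
     = 0.395000.
Step 4: Ties present; correction factor C = 1 - 18/(15^3 - 15) = 0.994643. Corrected H = 0.395000 / 0.994643 = 0.397127.
Step 5: Under H0, H ~ chi^2(2); p-value = 0.819908.
Step 6: alpha = 0.1. fail to reject H0.

H = 0.3971, df = 2, p = 0.819908, fail to reject H0.


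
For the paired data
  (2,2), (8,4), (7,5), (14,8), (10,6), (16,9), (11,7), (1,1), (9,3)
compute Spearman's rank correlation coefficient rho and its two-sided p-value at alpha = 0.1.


Step 1: Rank x and y separately (midranks; no ties here).
rank(x): 2->2, 8->4, 7->3, 14->8, 10->6, 16->9, 11->7, 1->1, 9->5
rank(y): 2->2, 4->4, 5->5, 8->8, 6->6, 9->9, 7->7, 1->1, 3->3
Step 2: d_i = R_x(i) - R_y(i); compute d_i^2.
  (2-2)^2=0, (4-4)^2=0, (3-5)^2=4, (8-8)^2=0, (6-6)^2=0, (9-9)^2=0, (7-7)^2=0, (1-1)^2=0, (5-3)^2=4
sum(d^2) = 8.
Step 3: rho = 1 - 6*8 / (9*(9^2 - 1)) = 1 - 48/720 = 0.933333.
Step 4: Under H0, t = rho * sqrt((n-2)/(1-rho^2)) = 6.8783 ~ t(7).
Step 5: Two-sided p-value from the t-distribution with 7 df = 0.000236.
Step 6: alpha = 0.1. reject H0.

rho = 0.9333, p = 0.000236, reject H0 at alpha = 0.1.


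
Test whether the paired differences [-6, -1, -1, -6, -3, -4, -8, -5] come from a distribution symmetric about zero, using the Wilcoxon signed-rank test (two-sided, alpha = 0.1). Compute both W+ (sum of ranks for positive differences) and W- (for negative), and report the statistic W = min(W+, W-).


Step 1: Drop any zero differences (none here) and take |d_i|.
|d| = [6, 1, 1, 6, 3, 4, 8, 5]
Step 2: Midrank |d_i| (ties get averaged ranks).
ranks: |6|->6.5, |1|->1.5, |1|->1.5, |6|->6.5, |3|->3, |4|->4, |8|->8, |5|->5
Step 3: Attach original signs; sum ranks with positive sign and with negative sign.
W+ = 0 = 0
W- = 6.5 + 1.5 + 1.5 + 6.5 + 3 + 4 + 8 + 5 = 36
(Check: W+ + W- = 36 should equal n(n+1)/2 = 36.)
Step 4: Test statistic W = min(W+, W-) = 0.
Step 5: Ties in |d|, so use the tie-corrected normal approximation.
        E[W] = n(n+1)/4 = 8*9/4 = 18.
        Tie groups: |d|=1 (t=2), |d|=6 (t=2); sum(t^3 - t) = 12.
        Var[W] = n(n+1)(2n+1)/24 - sum(t^3-t)/48 = 1224/24 - 12/48 = 50.75.
        z = (W - E[W]) / sqrt(Var[W]) = (0 - 18) / 7.1239 = -2.5267.
        Two-sided p = 2*Phi(z) = 0.011514.
Step 6: alpha = 0.1. reject H0.

W+ = 0, W- = 36, W = min = 0, p = 0.011514, reject H0.


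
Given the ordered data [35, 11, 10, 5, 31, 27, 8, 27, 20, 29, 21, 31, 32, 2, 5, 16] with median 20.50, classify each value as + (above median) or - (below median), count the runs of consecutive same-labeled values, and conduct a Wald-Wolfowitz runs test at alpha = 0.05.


Step 1: Compute median = 20.50; label A = above, B = below.
Labels in order: ABBBAABABAAAABBB  (n_A = 8, n_B = 8)
Step 2: Count runs R = 8.
Step 3: Under H0 (random ordering), E[R] = 2*n_A*n_B/(n_A+n_B) + 1 = 2*8*8/16 + 1 = 9.0000.
        Var[R] = 2*n_A*n_B*(2*n_A*n_B - n_A - n_B) / ((n_A+n_B)^2 * (n_A+n_B-1)) = 14336/3840 = 3.7333.
        SD[R] = 1.9322.
Step 4: Continuity-corrected z = (R + 0.5 - E[R]) / SD[R] = (8 + 0.5 - 9.0000) / 1.9322 = -0.2588.
Step 5: Two-sided p-value via normal approximation = 2*(1 - Phi(|z|)) = 0.795809.
Step 6: alpha = 0.05. fail to reject H0.

R = 8, z = -0.2588, p = 0.795809, fail to reject H0.


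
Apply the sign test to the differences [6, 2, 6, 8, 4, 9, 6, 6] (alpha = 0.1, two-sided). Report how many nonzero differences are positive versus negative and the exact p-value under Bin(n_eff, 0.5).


Step 1: Discard zero differences. Original n = 8; n_eff = number of nonzero differences = 8.
Nonzero differences (with sign): +6, +2, +6, +8, +4, +9, +6, +6
Step 2: Count signs: positive = 8, negative = 0.
Step 3: Under H0: P(positive) = 0.5, so the number of positives S ~ Bin(8, 0.5).
Step 4: Two-sided exact p-value = sum of Bin(8,0.5) probabilities at or below the observed probability = 0.007812.
Step 5: alpha = 0.1. reject H0.

n_eff = 8, pos = 8, neg = 0, p = 0.007812, reject H0.


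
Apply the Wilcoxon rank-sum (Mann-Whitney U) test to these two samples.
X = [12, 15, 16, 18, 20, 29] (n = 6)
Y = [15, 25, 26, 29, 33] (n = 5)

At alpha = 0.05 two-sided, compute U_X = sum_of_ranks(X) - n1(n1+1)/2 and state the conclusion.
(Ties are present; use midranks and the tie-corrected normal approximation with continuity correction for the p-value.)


Step 1: Combine and sort all 11 observations; assign midranks.
sorted (value, group): (12,X), (15,X), (15,Y), (16,X), (18,X), (20,X), (25,Y), (26,Y), (29,X), (29,Y), (33,Y)
ranks: 12->1, 15->2.5, 15->2.5, 16->4, 18->5, 20->6, 25->7, 26->8, 29->9.5, 29->9.5, 33->11
Step 2: Rank sum for X: R1 = 1 + 2.5 + 4 + 5 + 6 + 9.5 = 28.
Step 3: U_X = R1 - n1(n1+1)/2 = 28 - 6*7/2 = 28 - 21 = 7.
       U_Y = n1*n2 - U_X = 30 - 7 = 23.
Step 4: Ties are present, so use the tie-corrected normal approximation (with continuity correction) for the p-value.
Step 5: p-value = 0.168954; compare to alpha = 0.05. fail to reject H0.

U_X = 7, p = 0.168954, fail to reject H0 at alpha = 0.05.


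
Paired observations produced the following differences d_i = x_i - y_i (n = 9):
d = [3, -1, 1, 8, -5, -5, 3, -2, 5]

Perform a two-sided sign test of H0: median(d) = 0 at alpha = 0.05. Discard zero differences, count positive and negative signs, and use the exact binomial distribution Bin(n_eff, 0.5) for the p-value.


Step 1: Discard zero differences. Original n = 9; n_eff = number of nonzero differences = 9.
Nonzero differences (with sign): +3, -1, +1, +8, -5, -5, +3, -2, +5
Step 2: Count signs: positive = 5, negative = 4.
Step 3: Under H0: P(positive) = 0.5, so the number of positives S ~ Bin(9, 0.5).
Step 4: Two-sided exact p-value = sum of Bin(9,0.5) probabilities at or below the observed probability = 1.000000.
Step 5: alpha = 0.05. fail to reject H0.

n_eff = 9, pos = 5, neg = 4, p = 1.000000, fail to reject H0.


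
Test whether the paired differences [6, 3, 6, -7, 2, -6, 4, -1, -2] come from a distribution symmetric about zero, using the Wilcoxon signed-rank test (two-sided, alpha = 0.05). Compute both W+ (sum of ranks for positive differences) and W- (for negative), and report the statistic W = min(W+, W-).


Step 1: Drop any zero differences (none here) and take |d_i|.
|d| = [6, 3, 6, 7, 2, 6, 4, 1, 2]
Step 2: Midrank |d_i| (ties get averaged ranks).
ranks: |6|->7, |3|->4, |6|->7, |7|->9, |2|->2.5, |6|->7, |4|->5, |1|->1, |2|->2.5
Step 3: Attach original signs; sum ranks with positive sign and with negative sign.
W+ = 7 + 4 + 7 + 2.5 + 5 = 25.5
W- = 9 + 7 + 1 + 2.5 = 19.5
(Check: W+ + W- = 45 should equal n(n+1)/2 = 45.)
Step 4: Test statistic W = min(W+, W-) = 19.5.
Step 5: Ties in |d|, so use the tie-corrected normal approximation.
        E[W] = n(n+1)/4 = 9*10/4 = 22.5.
        Tie groups: |d|=2 (t=2), |d|=6 (t=3); sum(t^3 - t) = 30.
        Var[W] = n(n+1)(2n+1)/24 - sum(t^3-t)/48 = 1710/24 - 30/48 = 70.625.
        z = (W - E[W]) / sqrt(Var[W]) = (19.5 - 22.5) / 8.4039 = -0.3570.
        Two-sided p = 2*Phi(z) = 0.721108.
Step 6: alpha = 0.05. fail to reject H0.

W+ = 25.5, W- = 19.5, W = min = 19.5, p = 0.721108, fail to reject H0.


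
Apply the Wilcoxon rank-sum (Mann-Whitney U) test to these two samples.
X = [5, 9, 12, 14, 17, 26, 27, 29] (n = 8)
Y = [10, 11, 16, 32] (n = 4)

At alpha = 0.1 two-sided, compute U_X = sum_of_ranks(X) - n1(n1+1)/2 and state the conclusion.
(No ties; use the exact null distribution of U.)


Step 1: Combine and sort all 12 observations; assign midranks.
sorted (value, group): (5,X), (9,X), (10,Y), (11,Y), (12,X), (14,X), (16,Y), (17,X), (26,X), (27,X), (29,X), (32,Y)
ranks: 5->1, 9->2, 10->3, 11->4, 12->5, 14->6, 16->7, 17->8, 26->9, 27->10, 29->11, 32->12
Step 2: Rank sum for X: R1 = 1 + 2 + 5 + 6 + 8 + 9 + 10 + 11 = 52.
Step 3: U_X = R1 - n1(n1+1)/2 = 52 - 8*9/2 = 52 - 36 = 16.
       U_Y = n1*n2 - U_X = 32 - 16 = 16.
Step 4: No ties, so the exact null distribution of U (based on enumerating the C(12,8) = 495 equally likely rank assignments) gives the two-sided p-value.
Step 5: p-value = 1.000000; compare to alpha = 0.1. fail to reject H0.

U_X = 16, p = 1.000000, fail to reject H0 at alpha = 0.1.


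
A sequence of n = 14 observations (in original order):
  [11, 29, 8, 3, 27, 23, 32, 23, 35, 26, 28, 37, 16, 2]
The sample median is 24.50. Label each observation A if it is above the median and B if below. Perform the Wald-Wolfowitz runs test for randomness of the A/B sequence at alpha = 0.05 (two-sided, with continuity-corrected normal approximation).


Step 1: Compute median = 24.50; label A = above, B = below.
Labels in order: BABBABABAAAABB  (n_A = 7, n_B = 7)
Step 2: Count runs R = 9.
Step 3: Under H0 (random ordering), E[R] = 2*n_A*n_B/(n_A+n_B) + 1 = 2*7*7/14 + 1 = 8.0000.
        Var[R] = 2*n_A*n_B*(2*n_A*n_B - n_A - n_B) / ((n_A+n_B)^2 * (n_A+n_B-1)) = 8232/2548 = 3.2308.
        SD[R] = 1.7974.
Step 4: Continuity-corrected z = (R - 0.5 - E[R]) / SD[R] = (9 - 0.5 - 8.0000) / 1.7974 = 0.2782.
Step 5: Two-sided p-value via normal approximation = 2*(1 - Phi(|z|)) = 0.780879.
Step 6: alpha = 0.05. fail to reject H0.

R = 9, z = 0.2782, p = 0.780879, fail to reject H0.


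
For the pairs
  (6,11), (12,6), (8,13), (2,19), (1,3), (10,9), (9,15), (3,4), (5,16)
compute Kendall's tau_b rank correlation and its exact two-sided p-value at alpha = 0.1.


Step 1: Enumerate the 36 unordered pairs (i,j) with i<j and classify each by sign(x_j-x_i) * sign(y_j-y_i).
  (1,2):dx=+6,dy=-5->D; (1,3):dx=+2,dy=+2->C; (1,4):dx=-4,dy=+8->D; (1,5):dx=-5,dy=-8->C
  (1,6):dx=+4,dy=-2->D; (1,7):dx=+3,dy=+4->C; (1,8):dx=-3,dy=-7->C; (1,9):dx=-1,dy=+5->D
  (2,3):dx=-4,dy=+7->D; (2,4):dx=-10,dy=+13->D; (2,5):dx=-11,dy=-3->C; (2,6):dx=-2,dy=+3->D
  (2,7):dx=-3,dy=+9->D; (2,8):dx=-9,dy=-2->C; (2,9):dx=-7,dy=+10->D; (3,4):dx=-6,dy=+6->D
  (3,5):dx=-7,dy=-10->C; (3,6):dx=+2,dy=-4->D; (3,7):dx=+1,dy=+2->C; (3,8):dx=-5,dy=-9->C
  (3,9):dx=-3,dy=+3->D; (4,5):dx=-1,dy=-16->C; (4,6):dx=+8,dy=-10->D; (4,7):dx=+7,dy=-4->D
  (4,8):dx=+1,dy=-15->D; (4,9):dx=+3,dy=-3->D; (5,6):dx=+9,dy=+6->C; (5,7):dx=+8,dy=+12->C
  (5,8):dx=+2,dy=+1->C; (5,9):dx=+4,dy=+13->C; (6,7):dx=-1,dy=+6->D; (6,8):dx=-7,dy=-5->C
  (6,9):dx=-5,dy=+7->D; (7,8):dx=-6,dy=-11->C; (7,9):dx=-4,dy=+1->D; (8,9):dx=+2,dy=+12->C
Step 2: C = 17, D = 19, total pairs = 36.
Step 3: tau = (C - D)/(n(n-1)/2) = (17 - 19)/36 = -0.055556.
Step 4: Exact two-sided p-value (enumerate n! = 362880 permutations of y under H0): p = 0.919455.
Step 5: alpha = 0.1. fail to reject H0.

tau_b = -0.0556 (C=17, D=19), p = 0.919455, fail to reject H0.


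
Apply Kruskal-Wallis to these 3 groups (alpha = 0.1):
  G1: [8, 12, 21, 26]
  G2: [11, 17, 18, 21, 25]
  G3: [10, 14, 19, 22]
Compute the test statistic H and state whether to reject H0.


Step 1: Combine all N = 13 observations and assign midranks.
sorted (value, group, rank): (8,G1,1), (10,G3,2), (11,G2,3), (12,G1,4), (14,G3,5), (17,G2,6), (18,G2,7), (19,G3,8), (21,G1,9.5), (21,G2,9.5), (22,G3,11), (25,G2,12), (26,G1,13)
Step 2: Sum ranks within each group.
R_1 = 27.5 (n_1 = 4)
R_2 = 37.5 (n_2 = 5)
R_3 = 26 (n_3 = 4)
Step 3: H = 12/(N(N+1)) * sum(R_i^2/n_i) - 3(N+1)
     = 12/(13*14) * (27.5^2/4 + 37.5^2/5 + 26^2/4) - 3*14
     = 0.065934 * 639.312 - 42
     = 0.152473.
Step 4: Ties present; correction factor C = 1 - 6/(13^3 - 13) = 0.997253. Corrected H = 0.152473 / 0.997253 = 0.152893.
Step 5: Under H0, H ~ chi^2(2); p-value = 0.926403.
Step 6: alpha = 0.1. fail to reject H0.

H = 0.1529, df = 2, p = 0.926403, fail to reject H0.


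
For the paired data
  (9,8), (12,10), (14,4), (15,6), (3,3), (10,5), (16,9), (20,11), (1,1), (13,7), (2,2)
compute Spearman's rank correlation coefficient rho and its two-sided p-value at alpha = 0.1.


Step 1: Rank x and y separately (midranks; no ties here).
rank(x): 9->4, 12->6, 14->8, 15->9, 3->3, 10->5, 16->10, 20->11, 1->1, 13->7, 2->2
rank(y): 8->8, 10->10, 4->4, 6->6, 3->3, 5->5, 9->9, 11->11, 1->1, 7->7, 2->2
Step 2: d_i = R_x(i) - R_y(i); compute d_i^2.
  (4-8)^2=16, (6-10)^2=16, (8-4)^2=16, (9-6)^2=9, (3-3)^2=0, (5-5)^2=0, (10-9)^2=1, (11-11)^2=0, (1-1)^2=0, (7-7)^2=0, (2-2)^2=0
sum(d^2) = 58.
Step 3: rho = 1 - 6*58 / (11*(11^2 - 1)) = 1 - 348/1320 = 0.736364.
Step 4: Under H0, t = rho * sqrt((n-2)/(1-rho^2)) = 3.2651 ~ t(9).
Step 5: Two-sided p-value from the t-distribution with 9 df = 0.009760.
Step 6: alpha = 0.1. reject H0.

rho = 0.7364, p = 0.009760, reject H0 at alpha = 0.1.


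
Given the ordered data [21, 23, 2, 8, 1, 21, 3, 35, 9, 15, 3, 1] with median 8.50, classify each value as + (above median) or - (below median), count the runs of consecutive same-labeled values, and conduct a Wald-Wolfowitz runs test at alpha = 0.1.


Step 1: Compute median = 8.50; label A = above, B = below.
Labels in order: AABBBABAAABB  (n_A = 6, n_B = 6)
Step 2: Count runs R = 6.
Step 3: Under H0 (random ordering), E[R] = 2*n_A*n_B/(n_A+n_B) + 1 = 2*6*6/12 + 1 = 7.0000.
        Var[R] = 2*n_A*n_B*(2*n_A*n_B - n_A - n_B) / ((n_A+n_B)^2 * (n_A+n_B-1)) = 4320/1584 = 2.7273.
        SD[R] = 1.6514.
Step 4: Continuity-corrected z = (R + 0.5 - E[R]) / SD[R] = (6 + 0.5 - 7.0000) / 1.6514 = -0.3028.
Step 5: Two-sided p-value via normal approximation = 2*(1 - Phi(|z|)) = 0.762069.
Step 6: alpha = 0.1. fail to reject H0.

R = 6, z = -0.3028, p = 0.762069, fail to reject H0.


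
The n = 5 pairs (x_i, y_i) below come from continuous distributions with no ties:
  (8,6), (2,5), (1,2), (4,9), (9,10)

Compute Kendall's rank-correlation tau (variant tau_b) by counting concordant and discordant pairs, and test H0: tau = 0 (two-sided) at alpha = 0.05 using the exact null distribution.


Step 1: Enumerate the 10 unordered pairs (i,j) with i<j and classify each by sign(x_j-x_i) * sign(y_j-y_i).
  (1,2):dx=-6,dy=-1->C; (1,3):dx=-7,dy=-4->C; (1,4):dx=-4,dy=+3->D; (1,5):dx=+1,dy=+4->C
  (2,3):dx=-1,dy=-3->C; (2,4):dx=+2,dy=+4->C; (2,5):dx=+7,dy=+5->C; (3,4):dx=+3,dy=+7->C
  (3,5):dx=+8,dy=+8->C; (4,5):dx=+5,dy=+1->C
Step 2: C = 9, D = 1, total pairs = 10.
Step 3: tau = (C - D)/(n(n-1)/2) = (9 - 1)/10 = 0.800000.
Step 4: Exact two-sided p-value (enumerate n! = 120 permutations of y under H0): p = 0.083333.
Step 5: alpha = 0.05. fail to reject H0.

tau_b = 0.8000 (C=9, D=1), p = 0.083333, fail to reject H0.


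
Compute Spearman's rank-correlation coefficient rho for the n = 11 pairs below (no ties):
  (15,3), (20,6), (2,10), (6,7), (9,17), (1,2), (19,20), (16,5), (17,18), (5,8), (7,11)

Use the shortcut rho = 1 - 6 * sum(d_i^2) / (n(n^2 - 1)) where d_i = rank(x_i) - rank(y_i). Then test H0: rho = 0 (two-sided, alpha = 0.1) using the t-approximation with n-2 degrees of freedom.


Step 1: Rank x and y separately (midranks; no ties here).
rank(x): 15->7, 20->11, 2->2, 6->4, 9->6, 1->1, 19->10, 16->8, 17->9, 5->3, 7->5
rank(y): 3->2, 6->4, 10->7, 7->5, 17->9, 2->1, 20->11, 5->3, 18->10, 8->6, 11->8
Step 2: d_i = R_x(i) - R_y(i); compute d_i^2.
  (7-2)^2=25, (11-4)^2=49, (2-7)^2=25, (4-5)^2=1, (6-9)^2=9, (1-1)^2=0, (10-11)^2=1, (8-3)^2=25, (9-10)^2=1, (3-6)^2=9, (5-8)^2=9
sum(d^2) = 154.
Step 3: rho = 1 - 6*154 / (11*(11^2 - 1)) = 1 - 924/1320 = 0.300000.
Step 4: Under H0, t = rho * sqrt((n-2)/(1-rho^2)) = 0.9435 ~ t(9).
Step 5: Two-sided p-value from the t-distribution with 9 df = 0.370083.
Step 6: alpha = 0.1. fail to reject H0.

rho = 0.3000, p = 0.370083, fail to reject H0 at alpha = 0.1.


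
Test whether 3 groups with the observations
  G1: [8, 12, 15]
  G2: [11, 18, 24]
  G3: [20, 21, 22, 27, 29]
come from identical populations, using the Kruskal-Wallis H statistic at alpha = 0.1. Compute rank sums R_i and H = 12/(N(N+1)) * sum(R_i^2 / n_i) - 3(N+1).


Step 1: Combine all N = 11 observations and assign midranks.
sorted (value, group, rank): (8,G1,1), (11,G2,2), (12,G1,3), (15,G1,4), (18,G2,5), (20,G3,6), (21,G3,7), (22,G3,8), (24,G2,9), (27,G3,10), (29,G3,11)
Step 2: Sum ranks within each group.
R_1 = 8 (n_1 = 3)
R_2 = 16 (n_2 = 3)
R_3 = 42 (n_3 = 5)
Step 3: H = 12/(N(N+1)) * sum(R_i^2/n_i) - 3(N+1)
     = 12/(11*12) * (8^2/3 + 16^2/3 + 42^2/5) - 3*12
     = 0.090909 * 459.467 - 36
     = 5.769697.
Step 4: No ties, so H is used without correction.
Step 5: Under H0, H ~ chi^2(2); p-value = 0.055863.
Step 6: alpha = 0.1. reject H0.

H = 5.7697, df = 2, p = 0.055863, reject H0.


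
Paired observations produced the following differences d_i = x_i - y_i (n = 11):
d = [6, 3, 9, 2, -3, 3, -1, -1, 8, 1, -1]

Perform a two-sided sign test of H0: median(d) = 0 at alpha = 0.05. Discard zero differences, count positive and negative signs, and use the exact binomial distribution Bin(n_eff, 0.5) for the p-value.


Step 1: Discard zero differences. Original n = 11; n_eff = number of nonzero differences = 11.
Nonzero differences (with sign): +6, +3, +9, +2, -3, +3, -1, -1, +8, +1, -1
Step 2: Count signs: positive = 7, negative = 4.
Step 3: Under H0: P(positive) = 0.5, so the number of positives S ~ Bin(11, 0.5).
Step 4: Two-sided exact p-value = sum of Bin(11,0.5) probabilities at or below the observed probability = 0.548828.
Step 5: alpha = 0.05. fail to reject H0.

n_eff = 11, pos = 7, neg = 4, p = 0.548828, fail to reject H0.


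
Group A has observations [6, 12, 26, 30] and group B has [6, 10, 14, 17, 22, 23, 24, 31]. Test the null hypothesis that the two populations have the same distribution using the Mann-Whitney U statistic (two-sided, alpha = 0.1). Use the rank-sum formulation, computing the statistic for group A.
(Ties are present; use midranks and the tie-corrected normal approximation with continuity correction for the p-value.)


Step 1: Combine and sort all 12 observations; assign midranks.
sorted (value, group): (6,X), (6,Y), (10,Y), (12,X), (14,Y), (17,Y), (22,Y), (23,Y), (24,Y), (26,X), (30,X), (31,Y)
ranks: 6->1.5, 6->1.5, 10->3, 12->4, 14->5, 17->6, 22->7, 23->8, 24->9, 26->10, 30->11, 31->12
Step 2: Rank sum for X: R1 = 1.5 + 4 + 10 + 11 = 26.5.
Step 3: U_X = R1 - n1(n1+1)/2 = 26.5 - 4*5/2 = 26.5 - 10 = 16.5.
       U_Y = n1*n2 - U_X = 32 - 16.5 = 15.5.
Step 4: Ties are present, so use the tie-corrected normal approximation (with continuity correction) for the p-value.
Step 5: p-value = 1.000000; compare to alpha = 0.1. fail to reject H0.

U_X = 16.5, p = 1.000000, fail to reject H0 at alpha = 0.1.


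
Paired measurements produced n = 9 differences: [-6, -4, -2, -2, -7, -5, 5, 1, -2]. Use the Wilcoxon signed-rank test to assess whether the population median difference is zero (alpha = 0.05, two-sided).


Step 1: Drop any zero differences (none here) and take |d_i|.
|d| = [6, 4, 2, 2, 7, 5, 5, 1, 2]
Step 2: Midrank |d_i| (ties get averaged ranks).
ranks: |6|->8, |4|->5, |2|->3, |2|->3, |7|->9, |5|->6.5, |5|->6.5, |1|->1, |2|->3
Step 3: Attach original signs; sum ranks with positive sign and with negative sign.
W+ = 6.5 + 1 = 7.5
W- = 8 + 5 + 3 + 3 + 9 + 6.5 + 3 = 37.5
(Check: W+ + W- = 45 should equal n(n+1)/2 = 45.)
Step 4: Test statistic W = min(W+, W-) = 7.5.
Step 5: Ties in |d|, so use the tie-corrected normal approximation.
        E[W] = n(n+1)/4 = 9*10/4 = 22.5.
        Tie groups: |d|=2 (t=3), |d|=5 (t=2); sum(t^3 - t) = 30.
        Var[W] = n(n+1)(2n+1)/24 - sum(t^3-t)/48 = 1710/24 - 30/48 = 70.625.
        z = (W - E[W]) / sqrt(Var[W]) = (7.5 - 22.5) / 8.4039 = -1.7849.
        Two-sided p = 2*Phi(z) = 0.074279.
Step 6: alpha = 0.05. fail to reject H0.

W+ = 7.5, W- = 37.5, W = min = 7.5, p = 0.074279, fail to reject H0.
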